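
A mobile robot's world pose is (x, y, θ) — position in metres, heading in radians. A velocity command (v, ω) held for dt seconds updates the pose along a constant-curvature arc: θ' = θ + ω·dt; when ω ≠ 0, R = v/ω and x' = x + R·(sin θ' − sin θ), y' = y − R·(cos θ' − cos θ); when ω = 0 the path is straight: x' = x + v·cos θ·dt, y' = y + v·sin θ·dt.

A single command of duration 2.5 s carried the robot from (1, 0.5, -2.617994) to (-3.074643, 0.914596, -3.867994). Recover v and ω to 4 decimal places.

Δθ = -3.867994 − -2.617994 = -1.250000
ω = Δθ/dt = -1.250000/2.5 = -0.5000
R = Δx/(sin θ' − sin θ) = -3.5000
v = R·ω = -3.5000·-0.5000 = 1.7500

v = 1.7500, ω = -0.5000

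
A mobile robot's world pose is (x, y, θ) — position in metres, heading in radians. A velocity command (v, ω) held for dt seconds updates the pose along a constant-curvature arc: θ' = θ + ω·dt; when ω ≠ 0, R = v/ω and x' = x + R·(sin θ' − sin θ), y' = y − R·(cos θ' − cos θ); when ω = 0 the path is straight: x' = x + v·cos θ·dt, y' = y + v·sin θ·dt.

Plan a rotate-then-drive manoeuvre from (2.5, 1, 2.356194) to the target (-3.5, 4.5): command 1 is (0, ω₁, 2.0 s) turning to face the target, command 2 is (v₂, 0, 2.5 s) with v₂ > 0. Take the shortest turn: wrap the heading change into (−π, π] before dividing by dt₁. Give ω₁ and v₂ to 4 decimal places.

heading to target = atan2(4.5−1, -3.5−2.5) = 2.6135
Δθ = wrap(2.6135 − 2.3562) = 0.2573; ω₁ = Δθ/dt₁ = 0.1287
distance = √((-3.5−2.5)² + (4.5−1)²) = 6.9462; v₂ = distance/dt₂ = 2.7785

ω₁ = 0.1287, v₂ = 2.7785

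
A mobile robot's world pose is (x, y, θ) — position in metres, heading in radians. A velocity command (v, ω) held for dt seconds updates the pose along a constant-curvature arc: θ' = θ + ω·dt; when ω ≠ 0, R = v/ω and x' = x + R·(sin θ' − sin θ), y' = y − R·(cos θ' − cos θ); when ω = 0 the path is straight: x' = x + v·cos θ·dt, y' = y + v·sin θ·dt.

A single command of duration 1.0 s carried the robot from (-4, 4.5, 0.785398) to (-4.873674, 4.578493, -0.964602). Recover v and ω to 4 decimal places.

v = -1.0000, ω = -1.7500

Δθ = -0.964602 − 0.785398 = -1.750000
ω = Δθ/dt = -1.750000/1.0 = -1.7500
R = Δx/(sin θ' − sin θ) = 0.5714
v = R·ω = 0.5714·-1.7500 = -1.0000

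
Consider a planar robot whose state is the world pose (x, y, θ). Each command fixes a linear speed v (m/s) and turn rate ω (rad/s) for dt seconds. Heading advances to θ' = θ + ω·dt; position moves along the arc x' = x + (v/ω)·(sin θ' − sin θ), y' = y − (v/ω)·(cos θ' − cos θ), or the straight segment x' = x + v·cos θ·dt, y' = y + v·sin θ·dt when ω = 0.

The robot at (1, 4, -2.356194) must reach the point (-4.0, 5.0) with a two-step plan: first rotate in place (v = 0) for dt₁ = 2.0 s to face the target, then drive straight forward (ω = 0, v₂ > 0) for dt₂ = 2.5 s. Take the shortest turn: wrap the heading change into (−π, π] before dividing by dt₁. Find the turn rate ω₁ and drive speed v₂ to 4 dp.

heading to target = atan2(5−4, -4−1) = 2.9442
Δθ = wrap(2.9442 − -2.3562) = -0.9828; ω₁ = Δθ/dt₁ = -0.4914
distance = √((-4−1)² + (5−4)²) = 5.0990; v₂ = distance/dt₂ = 2.0396

ω₁ = -0.4914, v₂ = 2.0396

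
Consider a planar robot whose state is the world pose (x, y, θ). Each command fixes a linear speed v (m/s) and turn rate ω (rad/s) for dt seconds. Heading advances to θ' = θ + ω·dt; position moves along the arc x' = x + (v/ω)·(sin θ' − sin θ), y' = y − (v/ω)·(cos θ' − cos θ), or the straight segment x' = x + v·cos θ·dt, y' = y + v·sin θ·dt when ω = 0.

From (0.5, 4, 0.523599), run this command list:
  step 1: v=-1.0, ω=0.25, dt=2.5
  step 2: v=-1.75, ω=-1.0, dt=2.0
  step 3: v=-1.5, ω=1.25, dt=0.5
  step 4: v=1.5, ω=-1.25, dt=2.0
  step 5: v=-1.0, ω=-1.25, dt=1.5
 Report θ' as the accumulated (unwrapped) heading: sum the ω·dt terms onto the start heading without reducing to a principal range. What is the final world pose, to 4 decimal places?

step 1: θ'=1.1486 (R=-4.0000) → pose (-1.1488, 2.1750, 1.1486)
step 2: θ'=-0.8514 (R=1.7500) → pose (-4.0615, 1.7389, -0.8514)
step 3: θ'=-0.2264 (R=-1.2000) → pose (-4.6947, 2.1176, -0.2264)
step 4: θ'=-2.7264 (R=-1.2000) → pose (-4.4801, -0.1498, -2.7264)
step 5: θ'=-4.6014 (R=0.8000) → pose (-3.3623, -0.7933, -4.6014)

(-3.3623, -0.7933, -4.6014)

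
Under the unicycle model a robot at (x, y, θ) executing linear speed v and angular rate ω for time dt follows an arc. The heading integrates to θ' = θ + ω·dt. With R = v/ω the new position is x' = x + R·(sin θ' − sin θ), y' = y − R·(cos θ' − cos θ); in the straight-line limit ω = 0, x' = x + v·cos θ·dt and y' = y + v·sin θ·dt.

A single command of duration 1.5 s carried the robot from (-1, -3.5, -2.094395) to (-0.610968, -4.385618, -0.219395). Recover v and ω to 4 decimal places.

v = 0.7500, ω = 1.2500

Δθ = -0.219395 − -2.094395 = 1.875000
ω = Δθ/dt = 1.875000/1.5 = 1.2500
R = −Δy/(cos θ' − cos θ) = 0.6000
v = R·ω = 0.6000·1.2500 = 0.7500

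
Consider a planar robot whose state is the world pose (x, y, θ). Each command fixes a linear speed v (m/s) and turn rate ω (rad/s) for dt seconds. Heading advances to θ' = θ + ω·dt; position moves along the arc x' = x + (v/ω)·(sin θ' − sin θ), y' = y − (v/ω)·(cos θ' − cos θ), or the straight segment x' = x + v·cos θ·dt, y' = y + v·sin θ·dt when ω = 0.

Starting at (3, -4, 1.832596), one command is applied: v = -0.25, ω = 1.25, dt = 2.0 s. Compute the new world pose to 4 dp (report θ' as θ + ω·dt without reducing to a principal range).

(3.3789, -4.0224, 4.3326)

θ' = 1.8326 + 1.25·2.0 = 4.3326
R = v/ω = -0.25/1.25 = -0.2000
x' = 3 + -0.2000·(sin 4.3326 − sin 1.8326) = 3.3789
y' = -4 − -0.2000·(cos 4.3326 − cos 1.8326) = -4.0224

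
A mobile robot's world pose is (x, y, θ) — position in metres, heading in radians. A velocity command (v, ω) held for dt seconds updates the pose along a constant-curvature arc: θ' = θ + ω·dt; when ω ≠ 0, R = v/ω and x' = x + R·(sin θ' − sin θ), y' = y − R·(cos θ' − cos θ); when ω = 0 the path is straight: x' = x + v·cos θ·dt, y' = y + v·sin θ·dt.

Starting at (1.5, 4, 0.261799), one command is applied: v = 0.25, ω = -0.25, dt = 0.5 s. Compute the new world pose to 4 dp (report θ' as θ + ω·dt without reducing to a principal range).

(1.6224, 4.0247, 0.1368)

θ' = 0.2618 + -0.25·0.5 = 0.1368
R = v/ω = 0.25/-0.25 = -1.0000
x' = 1.5 + -1.0000·(sin 0.1368 − sin 0.2618) = 1.6224
y' = 4 − -1.0000·(cos 0.1368 − cos 0.2618) = 4.0247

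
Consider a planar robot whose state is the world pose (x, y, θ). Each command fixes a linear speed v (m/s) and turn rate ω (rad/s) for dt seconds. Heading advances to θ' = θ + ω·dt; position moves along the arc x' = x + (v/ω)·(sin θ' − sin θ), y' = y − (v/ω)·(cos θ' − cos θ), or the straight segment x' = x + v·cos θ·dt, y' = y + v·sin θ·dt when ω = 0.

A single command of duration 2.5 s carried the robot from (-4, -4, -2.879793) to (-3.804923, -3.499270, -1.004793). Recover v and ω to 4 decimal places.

v = -0.2500, ω = 0.7500

Δθ = -1.004793 − -2.879793 = 1.875000
ω = Δθ/dt = 1.875000/2.5 = 0.7500
R = −Δy/(cos θ' − cos θ) = -0.3333
v = R·ω = -0.3333·0.7500 = -0.2500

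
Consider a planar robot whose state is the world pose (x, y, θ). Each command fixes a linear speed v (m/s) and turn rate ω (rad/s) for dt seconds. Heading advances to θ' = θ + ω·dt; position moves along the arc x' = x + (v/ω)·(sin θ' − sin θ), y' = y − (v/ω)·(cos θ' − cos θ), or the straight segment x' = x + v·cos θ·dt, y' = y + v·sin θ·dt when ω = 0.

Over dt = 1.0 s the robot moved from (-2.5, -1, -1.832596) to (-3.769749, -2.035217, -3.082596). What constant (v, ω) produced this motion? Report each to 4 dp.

v = 1.7500, ω = -1.2500

Δθ = -3.082596 − -1.832596 = -1.250000
ω = Δθ/dt = -1.250000/1.0 = -1.2500
R = Δx/(sin θ' − sin θ) = -1.4000
v = R·ω = -1.4000·-1.2500 = 1.7500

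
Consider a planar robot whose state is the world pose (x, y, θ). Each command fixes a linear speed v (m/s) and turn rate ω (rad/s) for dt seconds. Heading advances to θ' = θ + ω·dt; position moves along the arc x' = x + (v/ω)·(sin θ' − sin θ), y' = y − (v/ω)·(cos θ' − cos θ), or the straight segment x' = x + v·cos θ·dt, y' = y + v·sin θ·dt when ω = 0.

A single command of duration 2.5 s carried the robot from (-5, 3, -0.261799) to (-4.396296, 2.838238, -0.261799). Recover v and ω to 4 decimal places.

v = 0.2500, ω = 0.0000

Δθ = -0.261799 − -0.261799 = 0.000000
ω = Δθ/dt = 0.000000/2.5 = 0.0000
ω = 0 → v = (Δx·cos θ + Δy·sin θ)/dt = 0.2500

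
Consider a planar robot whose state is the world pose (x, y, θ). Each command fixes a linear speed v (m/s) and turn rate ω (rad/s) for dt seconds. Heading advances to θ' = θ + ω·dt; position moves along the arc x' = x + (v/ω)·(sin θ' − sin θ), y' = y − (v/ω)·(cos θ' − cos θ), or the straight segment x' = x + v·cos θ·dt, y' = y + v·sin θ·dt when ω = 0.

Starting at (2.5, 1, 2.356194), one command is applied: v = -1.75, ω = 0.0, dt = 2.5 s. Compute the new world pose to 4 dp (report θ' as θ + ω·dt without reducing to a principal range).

θ' = 2.3562 + 0.0·2.5 = 2.3562
ω = 0 → straight: x' = 2.5 + -1.75·cos(2.3562)·2.5 = 5.5936
y' = 1 + -1.75·sin(2.3562)·2.5 = -2.0936

(5.5936, -2.0936, 2.3562)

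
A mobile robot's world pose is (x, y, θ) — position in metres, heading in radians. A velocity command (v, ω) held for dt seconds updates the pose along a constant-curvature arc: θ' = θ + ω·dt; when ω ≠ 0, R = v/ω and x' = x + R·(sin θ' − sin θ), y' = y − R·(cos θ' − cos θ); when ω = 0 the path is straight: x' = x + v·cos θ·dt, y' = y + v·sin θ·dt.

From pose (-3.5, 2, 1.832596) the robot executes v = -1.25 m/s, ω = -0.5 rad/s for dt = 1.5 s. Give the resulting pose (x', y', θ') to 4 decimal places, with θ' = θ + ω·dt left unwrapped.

(-3.7069, 0.1804, 1.0826)

θ' = 1.8326 + -0.5·1.5 = 1.0826
R = v/ω = -1.25/-0.5 = 2.5000
x' = -3.5 + 2.5000·(sin 1.0826 − sin 1.8326) = -3.7069
y' = 2 − 2.5000·(cos 1.0826 − cos 1.8326) = 0.1804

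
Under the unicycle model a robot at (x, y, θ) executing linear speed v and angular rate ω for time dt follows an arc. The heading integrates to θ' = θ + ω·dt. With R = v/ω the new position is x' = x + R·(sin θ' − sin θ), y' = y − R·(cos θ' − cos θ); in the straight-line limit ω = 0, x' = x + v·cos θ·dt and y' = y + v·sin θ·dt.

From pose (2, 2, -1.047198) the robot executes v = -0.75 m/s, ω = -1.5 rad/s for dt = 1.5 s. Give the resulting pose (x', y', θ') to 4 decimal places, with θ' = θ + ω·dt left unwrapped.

(2.5105, 2.7440, -3.2972)

θ' = -1.0472 + -1.5·1.5 = -3.2972
R = v/ω = -0.75/-1.5 = 0.5000
x' = 2 + 0.5000·(sin -3.2972 − sin -1.0472) = 2.5105
y' = 2 − 0.5000·(cos -3.2972 − cos -1.0472) = 2.7440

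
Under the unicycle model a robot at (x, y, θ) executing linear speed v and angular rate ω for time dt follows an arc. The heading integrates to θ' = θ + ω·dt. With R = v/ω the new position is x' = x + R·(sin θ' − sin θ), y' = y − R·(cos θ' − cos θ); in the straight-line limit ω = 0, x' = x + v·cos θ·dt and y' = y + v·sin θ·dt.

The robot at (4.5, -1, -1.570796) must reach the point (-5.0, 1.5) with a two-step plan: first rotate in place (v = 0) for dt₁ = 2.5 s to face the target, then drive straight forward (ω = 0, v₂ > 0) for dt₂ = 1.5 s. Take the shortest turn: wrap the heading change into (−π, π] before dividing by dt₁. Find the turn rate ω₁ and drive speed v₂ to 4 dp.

heading to target = atan2(1.5−-1, -5−4.5) = 2.8843
Δθ = wrap(2.8843 − -1.5708) = -1.8281; ω₁ = Δθ/dt₁ = -0.7312
distance = √((-5−4.5)² + (1.5−-1)²) = 9.8234; v₂ = distance/dt₂ = 6.5490

ω₁ = -0.7312, v₂ = 6.5490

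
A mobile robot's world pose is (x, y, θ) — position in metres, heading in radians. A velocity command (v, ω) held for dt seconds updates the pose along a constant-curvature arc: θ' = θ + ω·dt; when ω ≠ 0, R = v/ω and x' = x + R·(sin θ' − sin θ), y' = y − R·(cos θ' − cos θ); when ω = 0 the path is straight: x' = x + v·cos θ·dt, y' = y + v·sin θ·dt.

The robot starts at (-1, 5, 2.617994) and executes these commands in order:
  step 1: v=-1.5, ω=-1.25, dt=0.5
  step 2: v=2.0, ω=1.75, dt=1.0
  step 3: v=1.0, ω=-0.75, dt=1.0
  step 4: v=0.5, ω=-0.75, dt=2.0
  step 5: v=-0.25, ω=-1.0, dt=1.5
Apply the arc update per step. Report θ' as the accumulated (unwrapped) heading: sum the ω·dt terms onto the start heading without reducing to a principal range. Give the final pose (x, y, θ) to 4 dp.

(-3.9632, 5.1878, -0.0070)

step 1: θ'=1.9930 (R=1.2000) → pose (-0.5054, 4.4525, 1.9930)
step 2: θ'=3.7430 (R=1.1429) → pose (-2.1945, 4.9265, 3.7430)
step 3: θ'=2.9930 (R=-1.3333) → pose (-3.1463, 4.7073, 2.9930)
step 4: θ'=1.4930 (R=-0.6667) → pose (-3.7123, 5.4184, 1.4930)
step 5: θ'=-0.0070 (R=0.2500) → pose (-3.9632, 5.1878, -0.0070)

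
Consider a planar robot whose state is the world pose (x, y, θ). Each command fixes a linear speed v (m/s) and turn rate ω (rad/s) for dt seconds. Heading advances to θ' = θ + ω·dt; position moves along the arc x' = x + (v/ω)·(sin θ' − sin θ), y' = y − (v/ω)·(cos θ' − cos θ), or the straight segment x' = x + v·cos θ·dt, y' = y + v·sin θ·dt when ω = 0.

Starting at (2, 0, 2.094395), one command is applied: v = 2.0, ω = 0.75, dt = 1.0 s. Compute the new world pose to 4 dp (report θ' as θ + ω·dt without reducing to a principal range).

(0.4715, 1.2164, 2.8444)

θ' = 2.0944 + 0.75·1.0 = 2.8444
R = v/ω = 2.0/0.75 = 2.6667
x' = 2 + 2.6667·(sin 2.8444 − sin 2.0944) = 0.4715
y' = 0 − 2.6667·(cos 2.8444 − cos 2.0944) = 1.2164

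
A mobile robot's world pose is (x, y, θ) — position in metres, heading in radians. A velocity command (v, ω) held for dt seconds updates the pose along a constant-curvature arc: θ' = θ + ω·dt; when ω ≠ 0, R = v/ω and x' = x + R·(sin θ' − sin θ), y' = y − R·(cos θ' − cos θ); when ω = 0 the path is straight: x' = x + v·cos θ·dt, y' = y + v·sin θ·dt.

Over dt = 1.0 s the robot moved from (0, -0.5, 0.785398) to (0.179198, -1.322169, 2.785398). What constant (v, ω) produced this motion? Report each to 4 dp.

v = -1.0000, ω = 2.0000

Δθ = 2.785398 − 0.785398 = 2.000000
ω = Δθ/dt = 2.000000/1.0 = 2.0000
R = −Δy/(cos θ' − cos θ) = -0.5000
v = R·ω = -0.5000·2.0000 = -1.0000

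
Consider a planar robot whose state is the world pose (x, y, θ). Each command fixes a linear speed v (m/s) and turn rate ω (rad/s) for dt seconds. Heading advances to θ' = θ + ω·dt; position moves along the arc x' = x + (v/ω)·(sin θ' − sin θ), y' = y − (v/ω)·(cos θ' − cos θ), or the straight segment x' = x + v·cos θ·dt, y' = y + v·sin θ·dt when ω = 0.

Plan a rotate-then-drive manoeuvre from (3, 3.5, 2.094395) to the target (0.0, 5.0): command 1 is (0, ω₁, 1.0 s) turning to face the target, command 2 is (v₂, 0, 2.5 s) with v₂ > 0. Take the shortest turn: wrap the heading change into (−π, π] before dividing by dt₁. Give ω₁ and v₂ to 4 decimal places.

ω₁ = 0.5836, v₂ = 1.3416

heading to target = atan2(5−3.5, 0−3) = 2.6779
Δθ = wrap(2.6779 − 2.0944) = 0.5836; ω₁ = Δθ/dt₁ = 0.5836
distance = √((0−3)² + (5−3.5)²) = 3.3541; v₂ = distance/dt₂ = 1.3416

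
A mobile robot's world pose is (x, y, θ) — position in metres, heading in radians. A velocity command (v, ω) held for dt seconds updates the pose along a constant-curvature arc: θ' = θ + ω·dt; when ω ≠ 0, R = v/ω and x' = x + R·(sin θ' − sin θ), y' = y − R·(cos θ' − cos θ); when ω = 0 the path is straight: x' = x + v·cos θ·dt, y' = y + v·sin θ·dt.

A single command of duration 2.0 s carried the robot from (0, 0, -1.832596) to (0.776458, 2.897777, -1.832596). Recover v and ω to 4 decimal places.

v = -1.5000, ω = 0.0000

Δθ = -1.832596 − -1.832596 = 0.000000
ω = Δθ/dt = 0.000000/2.0 = 0.0000
ω = 0 → v = (Δx·cos θ + Δy·sin θ)/dt = -1.5000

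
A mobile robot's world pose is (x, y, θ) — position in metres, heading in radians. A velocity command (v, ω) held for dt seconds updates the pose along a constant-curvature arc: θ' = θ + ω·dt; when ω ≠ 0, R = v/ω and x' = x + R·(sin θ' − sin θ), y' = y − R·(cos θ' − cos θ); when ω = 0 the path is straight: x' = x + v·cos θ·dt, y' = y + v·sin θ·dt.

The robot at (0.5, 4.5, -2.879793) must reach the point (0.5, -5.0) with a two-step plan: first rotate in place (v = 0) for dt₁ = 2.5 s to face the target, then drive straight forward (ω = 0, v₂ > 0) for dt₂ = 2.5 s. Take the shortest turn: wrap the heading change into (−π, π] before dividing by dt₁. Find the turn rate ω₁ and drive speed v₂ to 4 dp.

ω₁ = 0.5236, v₂ = 3.8000

heading to target = atan2(-5−4.5, 0.5−0.5) = -1.5708
Δθ = wrap(-1.5708 − -2.8798) = 1.3090; ω₁ = Δθ/dt₁ = 0.5236
distance = √((0.5−0.5)² + (-5−4.5)²) = 9.5000; v₂ = distance/dt₂ = 3.8000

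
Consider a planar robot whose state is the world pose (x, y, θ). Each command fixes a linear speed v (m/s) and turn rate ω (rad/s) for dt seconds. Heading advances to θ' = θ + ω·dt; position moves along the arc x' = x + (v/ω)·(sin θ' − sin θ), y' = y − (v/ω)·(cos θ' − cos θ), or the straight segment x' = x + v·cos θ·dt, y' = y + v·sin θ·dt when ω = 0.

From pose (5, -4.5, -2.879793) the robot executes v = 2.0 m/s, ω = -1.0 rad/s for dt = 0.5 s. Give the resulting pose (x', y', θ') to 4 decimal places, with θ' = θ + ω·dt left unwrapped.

θ' = -2.8798 + -1.0·0.5 = -3.3798
R = v/ω = 2.0/-1.0 = -2.0000
x' = 5 + -2.0000·(sin -3.3798 − sin -2.8798) = 4.0105
y' = -4.5 − -2.0000·(cos -3.3798 − cos -2.8798) = -4.5117

(4.0105, -4.5117, -3.3798)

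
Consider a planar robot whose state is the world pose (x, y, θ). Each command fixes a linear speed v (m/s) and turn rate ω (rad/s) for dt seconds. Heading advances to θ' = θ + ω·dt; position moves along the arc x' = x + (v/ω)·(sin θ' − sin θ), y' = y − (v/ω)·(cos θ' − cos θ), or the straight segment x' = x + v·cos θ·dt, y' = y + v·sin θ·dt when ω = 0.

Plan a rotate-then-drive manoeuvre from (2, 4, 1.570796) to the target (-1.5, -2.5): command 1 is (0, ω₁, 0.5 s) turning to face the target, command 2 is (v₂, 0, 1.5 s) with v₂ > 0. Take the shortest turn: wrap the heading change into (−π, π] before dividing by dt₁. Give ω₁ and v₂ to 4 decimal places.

heading to target = atan2(-2.5−4, -1.5−2) = -2.0647
Δθ = wrap(-2.0647 − 1.5708) = 2.6477; ω₁ = Δθ/dt₁ = 5.2953
distance = √((-1.5−2)² + (-2.5−4)²) = 7.3824; v₂ = distance/dt₂ = 4.9216

ω₁ = 5.2953, v₂ = 4.9216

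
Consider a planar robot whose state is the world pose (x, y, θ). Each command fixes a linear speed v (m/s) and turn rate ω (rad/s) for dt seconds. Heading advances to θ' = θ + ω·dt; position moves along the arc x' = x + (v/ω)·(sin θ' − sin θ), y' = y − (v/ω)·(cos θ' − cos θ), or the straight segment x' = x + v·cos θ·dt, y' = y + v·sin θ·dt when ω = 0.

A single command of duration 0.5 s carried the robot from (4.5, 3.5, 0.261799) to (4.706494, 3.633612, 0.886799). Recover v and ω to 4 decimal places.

Δθ = 0.886799 − 0.261799 = 0.625000
ω = Δθ/dt = 0.625000/0.5 = 1.2500
R = Δx/(sin θ' − sin θ) = 0.4000
v = R·ω = 0.4000·1.2500 = 0.5000

v = 0.5000, ω = 1.2500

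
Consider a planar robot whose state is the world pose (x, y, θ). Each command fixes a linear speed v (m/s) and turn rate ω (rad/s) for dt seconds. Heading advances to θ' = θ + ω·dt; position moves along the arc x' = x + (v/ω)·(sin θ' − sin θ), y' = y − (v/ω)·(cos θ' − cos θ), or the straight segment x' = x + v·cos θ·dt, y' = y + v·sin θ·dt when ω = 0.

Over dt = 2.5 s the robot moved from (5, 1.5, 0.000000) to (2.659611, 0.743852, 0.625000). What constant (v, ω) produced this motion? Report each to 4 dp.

Δθ = 0.625000 − 0.000000 = 0.625000
ω = Δθ/dt = 0.625000/2.5 = 0.2500
R = Δx/(sin θ' − sin θ) = -4.0000
v = R·ω = -4.0000·0.2500 = -1.0000

v = -1.0000, ω = 0.2500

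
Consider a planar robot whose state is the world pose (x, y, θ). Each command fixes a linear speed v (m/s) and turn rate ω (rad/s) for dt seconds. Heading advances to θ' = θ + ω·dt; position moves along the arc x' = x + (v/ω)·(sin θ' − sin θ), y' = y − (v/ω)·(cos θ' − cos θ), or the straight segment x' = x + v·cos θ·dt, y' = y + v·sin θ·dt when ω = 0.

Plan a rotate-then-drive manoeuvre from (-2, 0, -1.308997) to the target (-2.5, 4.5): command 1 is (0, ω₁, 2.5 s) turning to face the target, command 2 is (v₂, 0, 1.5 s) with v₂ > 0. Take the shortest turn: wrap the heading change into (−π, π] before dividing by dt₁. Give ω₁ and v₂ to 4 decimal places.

heading to target = atan2(4.5−0, -2.5−-2) = 1.6815
Δθ = wrap(1.6815 − -1.3090) = 2.9905; ω₁ = Δθ/dt₁ = 1.1962
distance = √((-2.5−-2)² + (4.5−0)²) = 4.5277; v₂ = distance/dt₂ = 3.0185

ω₁ = 1.1962, v₂ = 3.0185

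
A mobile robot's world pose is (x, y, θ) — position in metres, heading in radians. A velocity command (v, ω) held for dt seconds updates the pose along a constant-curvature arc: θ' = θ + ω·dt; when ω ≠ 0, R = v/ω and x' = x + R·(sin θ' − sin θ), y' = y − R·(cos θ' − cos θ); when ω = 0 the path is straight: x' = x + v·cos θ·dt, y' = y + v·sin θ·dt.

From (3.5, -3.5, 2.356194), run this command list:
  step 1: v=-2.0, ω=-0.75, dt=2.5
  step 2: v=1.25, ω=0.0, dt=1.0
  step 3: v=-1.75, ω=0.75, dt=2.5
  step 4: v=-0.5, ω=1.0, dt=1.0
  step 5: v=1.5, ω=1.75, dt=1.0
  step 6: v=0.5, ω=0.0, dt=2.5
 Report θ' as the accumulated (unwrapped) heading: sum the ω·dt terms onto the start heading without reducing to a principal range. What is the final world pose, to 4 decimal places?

step 1: θ'=0.4812 (R=2.6667) → pose (2.8486, -7.7495, 0.4812)
step 2: θ'=0.4812 (straight) → pose (3.9567, -7.1709, 0.4812)
step 3: θ'=2.3562 (R=-2.3333) → pose (3.3867, -10.8892, 2.3562)
step 4: θ'=3.3562 (R=-0.5000) → pose (3.8467, -11.0242, 3.3562)
step 5: θ'=5.1062 (R=0.8571) → pose (3.2377, -12.1905, 5.1062)
step 6: θ'=5.1062 (straight) → pose (3.7174, -13.3449, 5.1062)

(3.7174, -13.3449, 5.1062)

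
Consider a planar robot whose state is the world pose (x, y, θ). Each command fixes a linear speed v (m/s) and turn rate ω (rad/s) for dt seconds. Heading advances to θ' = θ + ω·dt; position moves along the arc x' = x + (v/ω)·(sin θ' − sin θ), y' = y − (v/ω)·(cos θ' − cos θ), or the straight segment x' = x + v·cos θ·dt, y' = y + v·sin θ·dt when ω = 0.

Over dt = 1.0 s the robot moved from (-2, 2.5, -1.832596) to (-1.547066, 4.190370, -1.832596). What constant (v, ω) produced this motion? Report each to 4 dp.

v = -1.7500, ω = 0.0000

Δθ = -1.832596 − -1.832596 = 0.000000
ω = Δθ/dt = 0.000000/1.0 = 0.0000
ω = 0 → v = (Δx·cos θ + Δy·sin θ)/dt = -1.7500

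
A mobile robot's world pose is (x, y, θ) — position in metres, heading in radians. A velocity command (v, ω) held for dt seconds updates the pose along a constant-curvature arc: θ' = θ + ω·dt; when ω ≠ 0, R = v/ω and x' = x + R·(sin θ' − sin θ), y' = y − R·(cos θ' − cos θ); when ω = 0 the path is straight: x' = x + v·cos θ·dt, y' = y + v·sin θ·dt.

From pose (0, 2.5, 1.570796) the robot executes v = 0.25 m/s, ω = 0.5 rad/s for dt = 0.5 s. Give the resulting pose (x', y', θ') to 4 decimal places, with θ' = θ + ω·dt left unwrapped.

θ' = 1.5708 + 0.5·0.5 = 1.8208
R = v/ω = 0.25/0.5 = 0.5000
x' = 0 + 0.5000·(sin 1.8208 − sin 1.5708) = -0.0155
y' = 2.5 − 0.5000·(cos 1.8208 − cos 1.5708) = 2.6237

(-0.0155, 2.6237, 1.8208)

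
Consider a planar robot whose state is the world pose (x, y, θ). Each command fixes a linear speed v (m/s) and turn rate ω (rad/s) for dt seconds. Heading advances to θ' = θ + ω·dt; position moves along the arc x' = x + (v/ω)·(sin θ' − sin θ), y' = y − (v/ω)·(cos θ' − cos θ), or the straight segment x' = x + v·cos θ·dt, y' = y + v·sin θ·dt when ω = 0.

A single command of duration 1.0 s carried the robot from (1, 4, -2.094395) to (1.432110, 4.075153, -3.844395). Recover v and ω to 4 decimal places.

v = -0.5000, ω = -1.7500

Δθ = -3.844395 − -2.094395 = -1.750000
ω = Δθ/dt = -1.750000/1.0 = -1.7500
R = Δx/(sin θ' − sin θ) = 0.2857
v = R·ω = 0.2857·-1.7500 = -0.5000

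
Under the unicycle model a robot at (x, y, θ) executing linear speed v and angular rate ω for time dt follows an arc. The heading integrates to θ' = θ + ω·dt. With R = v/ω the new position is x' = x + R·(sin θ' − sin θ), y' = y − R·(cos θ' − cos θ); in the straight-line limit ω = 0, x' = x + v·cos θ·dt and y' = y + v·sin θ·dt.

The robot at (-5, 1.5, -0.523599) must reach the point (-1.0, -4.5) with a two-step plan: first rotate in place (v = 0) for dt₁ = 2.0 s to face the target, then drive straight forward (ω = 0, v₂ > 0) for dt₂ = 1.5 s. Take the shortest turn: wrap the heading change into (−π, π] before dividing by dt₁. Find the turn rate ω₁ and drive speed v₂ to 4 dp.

ω₁ = -0.2296, v₂ = 4.8074

heading to target = atan2(-4.5−1.5, -1−-5) = -0.9828
Δθ = wrap(-0.9828 − -0.5236) = -0.4592; ω₁ = Δθ/dt₁ = -0.2296
distance = √((-1−-5)² + (-4.5−1.5)²) = 7.2111; v₂ = distance/dt₂ = 4.8074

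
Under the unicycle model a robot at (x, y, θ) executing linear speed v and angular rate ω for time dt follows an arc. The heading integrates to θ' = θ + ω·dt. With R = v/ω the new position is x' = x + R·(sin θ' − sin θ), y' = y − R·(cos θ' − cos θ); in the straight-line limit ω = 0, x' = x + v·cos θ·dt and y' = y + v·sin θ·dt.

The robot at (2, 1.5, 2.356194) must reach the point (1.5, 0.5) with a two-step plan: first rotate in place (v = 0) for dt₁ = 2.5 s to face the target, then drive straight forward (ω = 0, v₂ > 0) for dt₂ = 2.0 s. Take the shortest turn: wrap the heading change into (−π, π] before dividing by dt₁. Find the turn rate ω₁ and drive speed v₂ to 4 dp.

ω₁ = 0.7570, v₂ = 0.5590

heading to target = atan2(0.5−1.5, 1.5−2) = -2.0344
Δθ = wrap(-2.0344 − 2.3562) = 1.8925; ω₁ = Δθ/dt₁ = 0.7570
distance = √((1.5−2)² + (0.5−1.5)²) = 1.1180; v₂ = distance/dt₂ = 0.5590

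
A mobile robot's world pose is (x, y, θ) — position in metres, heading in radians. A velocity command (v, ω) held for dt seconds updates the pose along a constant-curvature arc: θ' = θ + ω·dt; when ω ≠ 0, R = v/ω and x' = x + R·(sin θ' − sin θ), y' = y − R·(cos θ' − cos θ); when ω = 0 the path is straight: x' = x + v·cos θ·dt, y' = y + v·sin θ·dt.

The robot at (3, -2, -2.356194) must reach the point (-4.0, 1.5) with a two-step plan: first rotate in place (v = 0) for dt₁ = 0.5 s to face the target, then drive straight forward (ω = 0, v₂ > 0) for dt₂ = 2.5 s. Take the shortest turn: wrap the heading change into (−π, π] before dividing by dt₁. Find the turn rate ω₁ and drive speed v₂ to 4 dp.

heading to target = atan2(1.5−-2, -4−3) = 2.6779
Δθ = wrap(2.6779 − -2.3562) = -1.2490; ω₁ = Δθ/dt₁ = -2.4981
distance = √((-4−3)² + (1.5−-2)²) = 7.8262; v₂ = distance/dt₂ = 3.1305

ω₁ = -2.4981, v₂ = 3.1305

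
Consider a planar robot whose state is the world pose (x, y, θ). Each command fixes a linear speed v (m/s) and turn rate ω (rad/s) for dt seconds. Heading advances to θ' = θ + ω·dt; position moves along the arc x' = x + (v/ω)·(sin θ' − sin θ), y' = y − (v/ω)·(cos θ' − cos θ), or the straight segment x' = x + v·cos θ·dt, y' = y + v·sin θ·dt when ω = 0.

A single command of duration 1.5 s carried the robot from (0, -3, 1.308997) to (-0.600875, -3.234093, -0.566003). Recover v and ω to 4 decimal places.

Δθ = -0.566003 − 1.308997 = -1.875000
ω = Δθ/dt = -1.875000/1.5 = -1.2500
R = Δx/(sin θ' − sin θ) = 0.4000
v = R·ω = 0.4000·-1.2500 = -0.5000

v = -0.5000, ω = -1.2500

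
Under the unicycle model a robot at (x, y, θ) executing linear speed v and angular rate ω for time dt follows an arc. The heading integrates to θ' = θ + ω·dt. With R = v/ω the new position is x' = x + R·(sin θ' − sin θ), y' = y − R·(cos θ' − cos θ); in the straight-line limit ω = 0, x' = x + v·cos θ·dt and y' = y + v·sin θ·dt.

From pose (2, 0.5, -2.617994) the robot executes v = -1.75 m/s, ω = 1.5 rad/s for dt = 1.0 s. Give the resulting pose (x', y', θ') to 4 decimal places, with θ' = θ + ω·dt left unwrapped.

θ' = -2.6180 + 1.5·1.0 = -1.1180
R = v/ω = -1.75/1.5 = -1.1667
x' = 2 + -1.1667·(sin -1.1180 − sin -2.6180) = 2.4658
y' = 0.5 − -1.1667·(cos -1.1180 − cos -2.6180) = 2.0208

(2.4658, 2.0208, -1.1180)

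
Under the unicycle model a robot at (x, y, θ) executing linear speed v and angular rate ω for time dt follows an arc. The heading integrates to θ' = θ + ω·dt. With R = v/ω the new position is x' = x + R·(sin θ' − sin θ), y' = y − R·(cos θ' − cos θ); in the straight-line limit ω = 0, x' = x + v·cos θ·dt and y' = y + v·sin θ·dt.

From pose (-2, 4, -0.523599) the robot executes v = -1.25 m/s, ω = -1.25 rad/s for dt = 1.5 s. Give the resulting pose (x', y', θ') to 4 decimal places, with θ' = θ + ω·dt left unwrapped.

(-2.1765, 5.6025, -2.3986)

θ' = -0.5236 + -1.25·1.5 = -2.3986
R = v/ω = -1.25/-1.25 = 1.0000
x' = -2 + 1.0000·(sin -2.3986 − sin -0.5236) = -2.1765
y' = 4 − 1.0000·(cos -2.3986 − cos -0.5236) = 5.6025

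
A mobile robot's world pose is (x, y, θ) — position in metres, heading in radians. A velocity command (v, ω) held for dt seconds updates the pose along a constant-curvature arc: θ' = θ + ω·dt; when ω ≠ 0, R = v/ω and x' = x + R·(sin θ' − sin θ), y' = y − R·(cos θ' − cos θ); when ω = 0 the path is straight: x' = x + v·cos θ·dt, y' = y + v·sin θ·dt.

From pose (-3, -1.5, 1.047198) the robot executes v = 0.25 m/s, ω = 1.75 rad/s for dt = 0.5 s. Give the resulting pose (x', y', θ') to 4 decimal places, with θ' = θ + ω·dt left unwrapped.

θ' = 1.0472 + 1.75·0.5 = 1.9222
R = v/ω = 0.25/1.75 = 0.1429
x' = -3 + 0.1429·(sin 1.9222 − sin 1.0472) = -2.9896
y' = -1.5 − 0.1429·(cos 1.9222 − cos 1.0472) = -1.3794

(-2.9896, -1.3794, 1.9222)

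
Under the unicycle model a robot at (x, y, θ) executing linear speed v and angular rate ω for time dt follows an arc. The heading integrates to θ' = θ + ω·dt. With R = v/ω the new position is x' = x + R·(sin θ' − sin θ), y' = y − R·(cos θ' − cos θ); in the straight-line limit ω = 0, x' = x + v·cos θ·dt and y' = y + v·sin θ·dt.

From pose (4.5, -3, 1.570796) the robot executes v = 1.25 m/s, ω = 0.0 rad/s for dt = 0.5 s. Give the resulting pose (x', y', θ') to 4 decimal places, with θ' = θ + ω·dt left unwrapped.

θ' = 1.5708 + 0.0·0.5 = 1.5708
ω = 0 → straight: x' = 4.5 + 1.25·cos(1.5708)·0.5 = 4.5000
y' = -3 + 1.25·sin(1.5708)·0.5 = -2.3750

(4.5000, -2.3750, 1.5708)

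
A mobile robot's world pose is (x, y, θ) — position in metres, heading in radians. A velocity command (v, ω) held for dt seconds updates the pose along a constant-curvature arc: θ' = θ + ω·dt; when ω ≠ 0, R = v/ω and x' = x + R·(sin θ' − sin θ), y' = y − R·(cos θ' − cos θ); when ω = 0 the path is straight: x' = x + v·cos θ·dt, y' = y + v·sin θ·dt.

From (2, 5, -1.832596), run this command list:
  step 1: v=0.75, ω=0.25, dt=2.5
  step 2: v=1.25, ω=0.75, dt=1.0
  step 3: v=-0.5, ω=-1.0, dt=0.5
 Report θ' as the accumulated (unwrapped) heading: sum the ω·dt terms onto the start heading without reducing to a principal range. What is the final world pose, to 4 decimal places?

step 1: θ'=-1.2076 (R=3.0000) → pose (2.0935, 3.1577, -1.2076)
step 2: θ'=-0.4576 (R=1.6667) → pose (2.9151, 2.2547, -0.4576)
step 3: θ'=-0.9576 (R=0.5000) → pose (2.7271, 2.4155, -0.9576)

(2.7271, 2.4155, -0.9576)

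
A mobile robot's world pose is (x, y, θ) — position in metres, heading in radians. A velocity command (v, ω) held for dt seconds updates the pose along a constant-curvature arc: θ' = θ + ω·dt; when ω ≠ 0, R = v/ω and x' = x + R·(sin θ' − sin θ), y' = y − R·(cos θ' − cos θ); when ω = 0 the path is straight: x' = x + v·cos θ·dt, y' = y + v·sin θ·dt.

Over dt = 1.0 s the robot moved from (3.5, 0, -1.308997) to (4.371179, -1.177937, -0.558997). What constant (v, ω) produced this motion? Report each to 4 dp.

Δθ = -0.558997 − -1.308997 = 0.750000
ω = Δθ/dt = 0.750000/1.0 = 0.7500
R = −Δy/(cos θ' − cos θ) = 2.0000
v = R·ω = 2.0000·0.7500 = 1.5000

v = 1.5000, ω = 0.7500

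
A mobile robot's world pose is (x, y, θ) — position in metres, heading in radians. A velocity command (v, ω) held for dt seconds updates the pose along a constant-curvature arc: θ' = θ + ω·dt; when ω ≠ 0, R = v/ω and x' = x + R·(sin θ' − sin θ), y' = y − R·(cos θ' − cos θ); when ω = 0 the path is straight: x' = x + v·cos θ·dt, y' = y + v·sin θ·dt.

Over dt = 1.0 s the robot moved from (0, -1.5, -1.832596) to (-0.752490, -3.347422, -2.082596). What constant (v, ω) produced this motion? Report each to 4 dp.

v = 2.0000, ω = -0.2500

Δθ = -2.082596 − -1.832596 = -0.250000
ω = Δθ/dt = -0.250000/1.0 = -0.2500
R = −Δy/(cos θ' − cos θ) = -8.0000
v = R·ω = -8.0000·-0.2500 = 2.0000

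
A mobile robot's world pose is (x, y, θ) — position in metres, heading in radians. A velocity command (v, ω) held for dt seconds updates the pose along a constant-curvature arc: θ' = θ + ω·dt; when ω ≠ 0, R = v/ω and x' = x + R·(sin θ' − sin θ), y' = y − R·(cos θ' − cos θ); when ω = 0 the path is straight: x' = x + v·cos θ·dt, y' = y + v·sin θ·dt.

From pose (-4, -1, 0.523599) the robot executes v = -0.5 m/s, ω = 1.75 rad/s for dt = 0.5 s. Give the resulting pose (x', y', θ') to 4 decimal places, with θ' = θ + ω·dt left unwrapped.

θ' = 0.5236 + 1.75·0.5 = 1.3986
R = v/ω = -0.5/1.75 = -0.2857
x' = -4 + -0.2857·(sin 1.3986 − sin 0.5236) = -4.1386
y' = -1 − -0.2857·(cos 1.3986 − cos 0.5236) = -1.1985

(-4.1386, -1.1985, 1.3986)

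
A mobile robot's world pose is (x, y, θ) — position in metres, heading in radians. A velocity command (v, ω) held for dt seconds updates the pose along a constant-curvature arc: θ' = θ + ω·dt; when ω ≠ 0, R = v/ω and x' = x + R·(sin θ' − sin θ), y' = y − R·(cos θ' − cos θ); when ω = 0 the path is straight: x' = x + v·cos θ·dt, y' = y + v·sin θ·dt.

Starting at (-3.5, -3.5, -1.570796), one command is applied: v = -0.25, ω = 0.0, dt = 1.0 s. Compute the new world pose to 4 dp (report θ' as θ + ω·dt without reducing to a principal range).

(-3.5000, -3.2500, -1.5708)

θ' = -1.5708 + 0.0·1.0 = -1.5708
ω = 0 → straight: x' = -3.5 + -0.25·cos(-1.5708)·1.0 = -3.5000
y' = -3.5 + -0.25·sin(-1.5708)·1.0 = -3.2500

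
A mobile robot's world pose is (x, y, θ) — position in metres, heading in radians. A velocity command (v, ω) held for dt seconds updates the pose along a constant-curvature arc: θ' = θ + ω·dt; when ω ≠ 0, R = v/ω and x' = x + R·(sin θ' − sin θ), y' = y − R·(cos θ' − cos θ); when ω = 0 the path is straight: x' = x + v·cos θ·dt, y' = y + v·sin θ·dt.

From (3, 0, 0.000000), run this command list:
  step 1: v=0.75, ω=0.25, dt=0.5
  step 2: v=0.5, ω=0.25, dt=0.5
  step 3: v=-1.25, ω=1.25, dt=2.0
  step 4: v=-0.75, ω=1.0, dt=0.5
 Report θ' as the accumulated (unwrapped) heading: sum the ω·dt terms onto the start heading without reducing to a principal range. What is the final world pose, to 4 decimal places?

step 1: θ'=0.1250 (R=3.0000) → pose (3.3740, 0.0234, 0.1250)
step 2: θ'=0.2500 (R=2.0000) → pose (3.6195, 0.0700, 0.2500)
step 3: θ'=2.7500 (R=-1.0000) → pose (3.4852, -1.8232, 2.7500)
step 4: θ'=3.2500 (R=-0.7500) → pose (3.8526, -1.8756, 3.2500)

(3.8526, -1.8756, 3.2500)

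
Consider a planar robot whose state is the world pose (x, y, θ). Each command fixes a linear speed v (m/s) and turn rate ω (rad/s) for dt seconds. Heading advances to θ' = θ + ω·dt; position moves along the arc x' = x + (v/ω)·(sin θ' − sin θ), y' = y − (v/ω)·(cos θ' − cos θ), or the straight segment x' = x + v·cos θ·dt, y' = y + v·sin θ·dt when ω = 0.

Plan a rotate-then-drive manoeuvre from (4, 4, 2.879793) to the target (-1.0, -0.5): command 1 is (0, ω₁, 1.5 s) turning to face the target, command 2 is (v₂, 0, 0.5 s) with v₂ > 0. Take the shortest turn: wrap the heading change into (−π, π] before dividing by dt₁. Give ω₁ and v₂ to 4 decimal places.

ω₁ = 0.6631, v₂ = 13.4536

heading to target = atan2(-0.5−4, -1−4) = -2.4088
Δθ = wrap(-2.4088 − 2.8798) = 0.9946; ω₁ = Δθ/dt₁ = 0.6631
distance = √((-1−4)² + (-0.5−4)²) = 6.7268; v₂ = distance/dt₂ = 13.4536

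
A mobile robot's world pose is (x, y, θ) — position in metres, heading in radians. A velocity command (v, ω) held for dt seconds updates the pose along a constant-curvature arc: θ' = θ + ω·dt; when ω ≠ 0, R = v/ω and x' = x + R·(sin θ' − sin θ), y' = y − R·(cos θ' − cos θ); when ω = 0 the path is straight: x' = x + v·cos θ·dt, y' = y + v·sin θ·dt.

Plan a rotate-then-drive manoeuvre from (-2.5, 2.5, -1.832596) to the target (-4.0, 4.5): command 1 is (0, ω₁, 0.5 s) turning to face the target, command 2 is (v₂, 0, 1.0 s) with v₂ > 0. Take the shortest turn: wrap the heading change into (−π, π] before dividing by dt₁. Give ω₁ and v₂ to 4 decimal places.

ω₁ = -4.4726, v₂ = 2.5000

heading to target = atan2(4.5−2.5, -4−-2.5) = 2.2143
Δθ = wrap(2.2143 − -1.8326) = -2.2363; ω₁ = Δθ/dt₁ = -4.4726
distance = √((-4−-2.5)² + (4.5−2.5)²) = 2.5000; v₂ = distance/dt₂ = 2.5000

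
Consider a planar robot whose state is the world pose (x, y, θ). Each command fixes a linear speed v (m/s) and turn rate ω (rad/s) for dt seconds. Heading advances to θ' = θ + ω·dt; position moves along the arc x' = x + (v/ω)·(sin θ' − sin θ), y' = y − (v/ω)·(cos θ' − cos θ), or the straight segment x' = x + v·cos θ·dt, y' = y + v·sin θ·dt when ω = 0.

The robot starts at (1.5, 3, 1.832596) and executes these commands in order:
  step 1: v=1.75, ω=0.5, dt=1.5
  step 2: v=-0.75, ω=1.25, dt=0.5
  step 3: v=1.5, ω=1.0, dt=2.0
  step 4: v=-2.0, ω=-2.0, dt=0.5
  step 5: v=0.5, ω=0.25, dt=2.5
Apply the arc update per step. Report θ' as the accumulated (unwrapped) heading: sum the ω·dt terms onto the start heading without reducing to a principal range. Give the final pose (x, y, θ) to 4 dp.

step 1: θ'=2.5826 (R=3.5000) → pose (-0.0246, 5.0614, 2.5826)
step 2: θ'=3.2076 (R=-0.6000) → pose (0.3332, 4.9714, 3.2076)
step 3: θ'=5.2076 (R=1.5000) → pose (-0.8877, 2.7618, 5.2076)
step 4: θ'=4.2076 (R=1.0000) → pose (-0.8831, 3.7207, 4.2076)
step 5: θ'=4.8326 (R=2.0000) → pose (-1.1181, 2.5136, 4.8326)

(-1.1181, 2.5136, 4.8326)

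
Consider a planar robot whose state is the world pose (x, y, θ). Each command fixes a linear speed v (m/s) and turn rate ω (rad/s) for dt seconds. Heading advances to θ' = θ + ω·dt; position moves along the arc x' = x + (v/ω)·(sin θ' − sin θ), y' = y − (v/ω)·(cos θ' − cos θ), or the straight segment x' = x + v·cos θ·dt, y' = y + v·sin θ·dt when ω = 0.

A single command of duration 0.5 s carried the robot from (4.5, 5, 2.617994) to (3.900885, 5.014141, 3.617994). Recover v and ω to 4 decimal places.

v = 1.2500, ω = 2.0000

Δθ = 3.617994 − 2.617994 = 1.000000
ω = Δθ/dt = 1.000000/0.5 = 2.0000
R = Δx/(sin θ' − sin θ) = 0.6250
v = R·ω = 0.6250·2.0000 = 1.2500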